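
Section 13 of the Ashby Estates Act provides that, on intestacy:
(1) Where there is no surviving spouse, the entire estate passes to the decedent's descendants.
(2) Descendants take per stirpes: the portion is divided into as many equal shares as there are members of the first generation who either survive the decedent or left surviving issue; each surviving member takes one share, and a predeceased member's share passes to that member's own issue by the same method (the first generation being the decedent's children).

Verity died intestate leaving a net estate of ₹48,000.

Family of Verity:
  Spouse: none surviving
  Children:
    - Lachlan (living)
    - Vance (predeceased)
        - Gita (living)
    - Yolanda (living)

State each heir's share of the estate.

The entire ₹48,000 passes to the descendants.
That amount (₹48,000) is divided into 3 shares of ₹16,000: Lachlan and Yolanda each take ₹16,000; Vance's ₹16,000 share passes to Vance's issue.
Vance's share (₹16,000) passes entirely to Gita.

Lachlan: ₹16,000; Gita: ₹16,000; Yolanda: ₹16,000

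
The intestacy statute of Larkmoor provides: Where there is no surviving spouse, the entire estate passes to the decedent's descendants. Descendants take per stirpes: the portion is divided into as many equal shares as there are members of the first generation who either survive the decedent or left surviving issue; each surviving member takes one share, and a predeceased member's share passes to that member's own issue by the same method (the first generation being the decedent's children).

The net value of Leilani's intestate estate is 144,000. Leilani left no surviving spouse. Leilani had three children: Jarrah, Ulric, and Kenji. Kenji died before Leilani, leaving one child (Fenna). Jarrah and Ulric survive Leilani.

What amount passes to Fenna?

Fenna receives 48,000.

The entire 144,000 passes to the descendants.
That amount (144,000) is divided into 3 shares of 48,000: Jarrah and Ulric each take 48,000; Kenji's 48,000 share passes to Kenji's issue.
Kenji's share (48,000) passes entirely to Fenna.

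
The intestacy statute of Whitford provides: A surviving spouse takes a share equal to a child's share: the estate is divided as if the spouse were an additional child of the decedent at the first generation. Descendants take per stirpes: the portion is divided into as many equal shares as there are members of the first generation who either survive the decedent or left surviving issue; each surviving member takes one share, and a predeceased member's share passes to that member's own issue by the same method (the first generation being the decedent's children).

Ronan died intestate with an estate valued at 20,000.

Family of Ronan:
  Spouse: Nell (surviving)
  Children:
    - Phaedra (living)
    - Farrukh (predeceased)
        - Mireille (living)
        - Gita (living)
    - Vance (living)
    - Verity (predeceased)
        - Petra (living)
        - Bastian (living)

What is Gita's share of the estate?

Gita receives 2,000.

The spouse counts as an additional share at the children's level, so there are 5 primary shares of 4,000. Nell takes one such share (4,000).
The children's combined portion (16,000) is divided into 4 shares of 4,000: Phaedra and Vance each take 4,000; Farrukh's 4,000 share passes to Farrukh's issue; Verity's 4,000 share passes to Verity's issue.
Farrukh's share (4,000) is divided into 2 shares of 2,000: Mireille and Gita each take 2,000.
Verity's share (4,000) is divided into 2 shares of 2,000: Petra and Bastian each take 2,000.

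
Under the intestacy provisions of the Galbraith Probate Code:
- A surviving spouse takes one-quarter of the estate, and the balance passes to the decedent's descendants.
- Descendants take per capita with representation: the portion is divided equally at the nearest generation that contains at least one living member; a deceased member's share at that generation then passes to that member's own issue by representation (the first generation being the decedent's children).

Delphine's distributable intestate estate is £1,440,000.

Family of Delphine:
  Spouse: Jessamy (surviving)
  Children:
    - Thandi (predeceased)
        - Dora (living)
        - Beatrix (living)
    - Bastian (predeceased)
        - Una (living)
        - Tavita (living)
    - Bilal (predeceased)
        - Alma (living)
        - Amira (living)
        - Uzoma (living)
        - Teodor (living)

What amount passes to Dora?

Jessamy takes one-quarter of £1,440,000 = £360,000. The remaining £1,080,000 passes to the descendants.
No child survives, so the initial division is made at the grandchildren's generation.
The descendants' portion (£1,080,000) is divided into 8 shares of £135,000: Dora, Beatrix, Una, Tavita, Alma, Amira, Uzoma, and Teodor each take £135,000.

Dora receives £135,000.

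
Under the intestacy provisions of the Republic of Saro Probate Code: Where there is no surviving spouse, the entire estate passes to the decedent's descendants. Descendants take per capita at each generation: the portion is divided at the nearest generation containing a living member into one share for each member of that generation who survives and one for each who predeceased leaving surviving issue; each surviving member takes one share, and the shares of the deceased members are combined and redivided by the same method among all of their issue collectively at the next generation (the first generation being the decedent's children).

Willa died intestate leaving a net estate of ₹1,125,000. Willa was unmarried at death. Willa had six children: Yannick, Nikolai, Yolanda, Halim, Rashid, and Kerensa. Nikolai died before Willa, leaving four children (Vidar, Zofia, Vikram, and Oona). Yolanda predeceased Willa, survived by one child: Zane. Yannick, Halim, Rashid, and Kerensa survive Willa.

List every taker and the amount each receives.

Yannick: ₹187,500; Vidar: ₹75,000; Zofia: ₹75,000; Vikram: ₹75,000; Oona: ₹75,000; Zane: ₹75,000; Halim: ₹187,500; Rashid: ₹187,500; Kerensa: ₹187,500

The entire ₹1,125,000 passes to the descendants.
That amount (₹1,125,000) is divided at the children's generation into 6 shares of ₹187,500. Yannick, Halim, Rashid, and Kerensa each take ₹187,500. The 2 shares of the deceased (Nikolai and Yolanda) are combined into a pool of ₹375,000.
That pool (₹375,000) is divided at the grandchildren's generation equally among Vidar, Zofia, Vikram, Oona, and Zane: ₹75,000 each.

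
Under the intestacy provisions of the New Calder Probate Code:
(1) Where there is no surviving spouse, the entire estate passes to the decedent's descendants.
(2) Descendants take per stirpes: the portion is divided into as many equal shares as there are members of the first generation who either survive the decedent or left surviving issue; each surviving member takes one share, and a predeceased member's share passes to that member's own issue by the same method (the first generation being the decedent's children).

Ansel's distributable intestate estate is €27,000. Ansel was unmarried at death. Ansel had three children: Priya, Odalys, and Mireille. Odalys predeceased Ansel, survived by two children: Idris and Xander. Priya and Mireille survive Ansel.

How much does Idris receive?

The entire €27,000 passes to the descendants.
That amount (€27,000) is divided into 3 shares of €9,000: Priya and Mireille each take €9,000; Odalys's €9,000 share passes to Odalys's issue.
Odalys's share (€9,000) is divided into 2 shares of €4,500: Idris and Xander each take €4,500.

Idris receives €4,500.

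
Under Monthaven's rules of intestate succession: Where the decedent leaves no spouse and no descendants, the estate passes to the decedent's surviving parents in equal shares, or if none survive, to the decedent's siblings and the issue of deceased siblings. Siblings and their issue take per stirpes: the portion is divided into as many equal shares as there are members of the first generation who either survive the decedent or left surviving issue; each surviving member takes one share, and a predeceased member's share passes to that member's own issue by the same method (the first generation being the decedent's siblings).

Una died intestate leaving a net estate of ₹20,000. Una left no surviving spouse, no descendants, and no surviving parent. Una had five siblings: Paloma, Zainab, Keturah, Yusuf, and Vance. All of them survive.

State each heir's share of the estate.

The entire ₹20,000 passes to the siblings and their issue.
That amount (₹20,000) is divided into 5 shares of ₹4,000: Paloma, Zainab, Keturah, Yusuf, and Vance each take ₹4,000.

Paloma: ₹4,000; Zainab: ₹4,000; Keturah: ₹4,000; Yusuf: ₹4,000; Vance: ₹4,000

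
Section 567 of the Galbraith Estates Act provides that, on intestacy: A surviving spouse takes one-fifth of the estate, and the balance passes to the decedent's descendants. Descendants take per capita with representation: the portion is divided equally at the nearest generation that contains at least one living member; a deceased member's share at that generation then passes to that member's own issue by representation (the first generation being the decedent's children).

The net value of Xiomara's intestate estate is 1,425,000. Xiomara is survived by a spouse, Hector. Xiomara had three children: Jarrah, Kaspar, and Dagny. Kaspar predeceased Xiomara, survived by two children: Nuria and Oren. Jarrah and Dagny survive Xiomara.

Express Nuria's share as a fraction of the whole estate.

Hector takes one-fifth of 1,425,000 = 285,000. The remaining 1,140,000 passes to the descendants.
The descendants' portion (1,140,000) is divided into 3 shares of 380,000: Jarrah and Dagny each take 380,000; Kaspar's 380,000 share passes to Kaspar's issue.
Kaspar's share (380,000) is divided into 2 shares of 190,000: Nuria and Oren each take 190,000.

Nuria receives 2/15 of the estate.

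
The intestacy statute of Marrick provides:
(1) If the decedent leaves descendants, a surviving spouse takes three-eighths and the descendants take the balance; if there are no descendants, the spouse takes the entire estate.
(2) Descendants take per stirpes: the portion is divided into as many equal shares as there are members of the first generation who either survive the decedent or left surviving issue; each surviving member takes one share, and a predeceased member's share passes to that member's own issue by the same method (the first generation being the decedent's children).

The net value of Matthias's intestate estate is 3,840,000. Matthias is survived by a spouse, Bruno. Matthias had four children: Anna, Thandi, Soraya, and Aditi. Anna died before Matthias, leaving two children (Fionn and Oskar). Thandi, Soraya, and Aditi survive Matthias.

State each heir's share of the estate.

Bruno: 1,440,000; Fionn: 300,000; Oskar: 300,000; Thandi: 600,000; Soraya: 600,000; Aditi: 600,000

Bruno takes three-eighths of 3,840,000 = 1,440,000. The remaining 2,400,000 passes to the descendants.
The descendants' portion (2,400,000) is divided into 4 shares of 600,000: Thandi, Soraya, and Aditi each take 600,000; Anna's 600,000 share passes to Anna's issue.
Anna's share (600,000) is divided into 2 shares of 300,000: Fionn and Oskar each take 300,000.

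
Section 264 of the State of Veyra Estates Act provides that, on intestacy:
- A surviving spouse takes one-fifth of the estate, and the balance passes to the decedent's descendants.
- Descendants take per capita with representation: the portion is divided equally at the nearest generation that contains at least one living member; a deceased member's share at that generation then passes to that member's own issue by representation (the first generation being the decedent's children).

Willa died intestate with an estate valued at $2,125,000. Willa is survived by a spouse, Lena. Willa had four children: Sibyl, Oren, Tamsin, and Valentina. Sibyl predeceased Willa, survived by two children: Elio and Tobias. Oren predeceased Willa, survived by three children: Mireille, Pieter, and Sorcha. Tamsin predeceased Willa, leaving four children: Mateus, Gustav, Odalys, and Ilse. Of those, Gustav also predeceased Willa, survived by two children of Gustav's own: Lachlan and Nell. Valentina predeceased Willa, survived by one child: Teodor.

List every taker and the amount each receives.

Lena: $425,000; Elio: $170,000; Tobias: $170,000; Mireille: $170,000; Pieter: $170,000; Sorcha: $170,000; Mateus: $170,000; Lachlan: $85,000; Nell: $85,000; Odalys: $170,000; Ilse: $170,000; Teodor: $170,000

Lena takes one-fifth of $2,125,000 = $425,000. The remaining $1,700,000 passes to the descendants.
No child survives, so the initial division is made at the grandchildren's generation.
The descendants' portion ($1,700,000) is divided into 10 shares of $170,000: Elio, Tobias, Mireille, Pieter, Sorcha, Mateus, Odalys, Ilse, and Teodor each take $170,000; Gustav's $170,000 share passes to Gustav's issue.
Gustav's share ($170,000) is divided into 2 shares of $85,000: Lachlan and Nell each take $85,000.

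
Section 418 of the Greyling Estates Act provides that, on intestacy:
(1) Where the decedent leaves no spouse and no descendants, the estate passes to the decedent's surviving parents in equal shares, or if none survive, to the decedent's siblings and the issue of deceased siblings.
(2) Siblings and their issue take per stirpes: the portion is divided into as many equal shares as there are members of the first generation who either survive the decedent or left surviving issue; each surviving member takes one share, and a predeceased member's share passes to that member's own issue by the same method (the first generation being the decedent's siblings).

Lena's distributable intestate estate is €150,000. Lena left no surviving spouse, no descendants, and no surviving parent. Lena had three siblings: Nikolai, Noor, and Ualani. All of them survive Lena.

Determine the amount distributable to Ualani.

The entire €150,000 passes to the siblings and their issue.
That amount (€150,000) is divided into 3 shares of €50,000: Nikolai, Noor, and Ualani each take €50,000.

Ualani receives €50,000.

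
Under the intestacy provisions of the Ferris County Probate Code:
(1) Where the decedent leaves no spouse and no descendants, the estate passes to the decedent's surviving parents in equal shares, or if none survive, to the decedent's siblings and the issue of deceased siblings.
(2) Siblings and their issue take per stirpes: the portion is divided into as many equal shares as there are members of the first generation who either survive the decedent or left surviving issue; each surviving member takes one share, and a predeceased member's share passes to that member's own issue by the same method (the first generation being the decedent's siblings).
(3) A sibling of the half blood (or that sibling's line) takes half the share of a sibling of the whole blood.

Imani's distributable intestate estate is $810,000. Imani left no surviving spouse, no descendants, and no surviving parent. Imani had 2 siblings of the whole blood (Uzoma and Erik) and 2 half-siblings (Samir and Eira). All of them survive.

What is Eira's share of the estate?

The entire $810,000 passes to the siblings and their issue.
Counting each half-blood sibling's line as half a unit, there are 3 units in $810,000, so one unit is $270,000. Whole-blood lines (Uzoma and Erik) take $270,000 each; half-blood lines (Samir and Eira) take $135,000 each.

Eira receives $135,000.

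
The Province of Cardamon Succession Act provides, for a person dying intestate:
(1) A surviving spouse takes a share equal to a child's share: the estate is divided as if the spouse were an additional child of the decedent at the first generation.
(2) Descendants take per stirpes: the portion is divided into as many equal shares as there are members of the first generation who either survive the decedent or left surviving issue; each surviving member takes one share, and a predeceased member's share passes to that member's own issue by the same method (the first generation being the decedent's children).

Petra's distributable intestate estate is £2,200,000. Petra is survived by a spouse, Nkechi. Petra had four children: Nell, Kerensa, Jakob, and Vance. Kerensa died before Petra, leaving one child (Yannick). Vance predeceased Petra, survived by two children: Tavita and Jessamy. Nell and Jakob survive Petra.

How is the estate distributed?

Nkechi: £440,000; Nell: £440,000; Yannick: £440,000; Jakob: £440,000; Tavita: £220,000; Jessamy: £220,000

The spouse counts as an additional share at the children's level, so there are 5 primary shares of £440,000. Nkechi takes one such share (£440,000).
The children's combined portion (£1,760,000) is divided into 4 shares of £440,000: Nell and Jakob each take £440,000; Kerensa's £440,000 share passes to Kerensa's issue; Vance's £440,000 share passes to Vance's issue.
Kerensa's share (£440,000) passes entirely to Yannick.
Vance's share (£440,000) is divided into 2 shares of £220,000: Tavita and Jessamy each take £220,000.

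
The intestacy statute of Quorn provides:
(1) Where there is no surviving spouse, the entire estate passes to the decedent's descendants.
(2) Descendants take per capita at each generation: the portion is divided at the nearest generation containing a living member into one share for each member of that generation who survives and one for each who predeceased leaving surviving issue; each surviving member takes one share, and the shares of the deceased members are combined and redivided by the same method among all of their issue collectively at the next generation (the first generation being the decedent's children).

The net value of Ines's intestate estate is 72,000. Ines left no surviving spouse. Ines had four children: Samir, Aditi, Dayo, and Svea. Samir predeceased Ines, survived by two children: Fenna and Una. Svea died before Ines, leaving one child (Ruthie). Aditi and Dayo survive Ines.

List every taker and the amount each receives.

The entire 72,000 passes to the descendants.
That amount (72,000) is divided at the children's generation into 4 shares of 18,000. Aditi and Dayo each take 18,000. The 2 shares of the deceased (Samir and Svea) are combined into a pool of 36,000.
That pool (36,000) is divided at the grandchildren's generation equally among Fenna, Una, and Ruthie: 12,000 each.

Fenna: 12,000; Una: 12,000; Aditi: 18,000; Dayo: 18,000; Ruthie: 12,000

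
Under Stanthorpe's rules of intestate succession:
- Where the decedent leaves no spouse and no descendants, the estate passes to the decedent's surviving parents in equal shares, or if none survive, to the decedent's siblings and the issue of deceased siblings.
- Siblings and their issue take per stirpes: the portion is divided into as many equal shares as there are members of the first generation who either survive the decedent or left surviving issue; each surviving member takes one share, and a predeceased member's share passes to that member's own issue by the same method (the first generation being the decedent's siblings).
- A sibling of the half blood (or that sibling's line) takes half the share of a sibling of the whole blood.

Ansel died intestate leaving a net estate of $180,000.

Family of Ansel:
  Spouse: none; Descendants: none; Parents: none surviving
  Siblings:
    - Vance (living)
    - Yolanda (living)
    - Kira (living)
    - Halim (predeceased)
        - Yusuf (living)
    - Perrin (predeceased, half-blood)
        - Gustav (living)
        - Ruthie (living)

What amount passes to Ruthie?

Ruthie receives $10,000.

The entire $180,000 passes to the siblings and their issue.
Counting each half-blood sibling's line as half a unit, there are 9/2 units in $180,000, so one unit is $40,000. Whole-blood lines (Vance, Yolanda, Kira, and Halim) take $40,000 each; half-blood lines (Perrin) take $20,000 each.
Halim's share ($40,000) passes entirely to Yusuf.
Perrin's share ($20,000) is divided into 2 shares of $10,000: Gustav and Ruthie each take $10,000.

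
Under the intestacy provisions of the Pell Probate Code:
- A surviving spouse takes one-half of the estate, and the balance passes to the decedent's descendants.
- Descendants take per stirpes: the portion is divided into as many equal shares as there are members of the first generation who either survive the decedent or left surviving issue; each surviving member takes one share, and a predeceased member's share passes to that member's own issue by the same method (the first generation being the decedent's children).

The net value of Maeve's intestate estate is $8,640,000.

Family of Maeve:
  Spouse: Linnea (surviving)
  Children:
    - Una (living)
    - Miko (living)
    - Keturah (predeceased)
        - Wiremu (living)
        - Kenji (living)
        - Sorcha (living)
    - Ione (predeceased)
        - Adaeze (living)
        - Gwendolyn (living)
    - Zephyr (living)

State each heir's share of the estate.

Linnea: $4,320,000; Una: $864,000; Miko: $864,000; Wiremu: $288,000; Kenji: $288,000; Sorcha: $288,000; Adaeze: $432,000; Gwendolyn: $432,000; Zephyr: $864,000

Linnea takes one-half of $8,640,000 = $4,320,000. The remaining $4,320,000 passes to the descendants.
The descendants' portion ($4,320,000) is divided into 5 shares of $864,000: Una, Miko, and Zephyr each take $864,000; Keturah's $864,000 share passes to Keturah's issue; Ione's $864,000 share passes to Ione's issue.
Keturah's share ($864,000) is divided into 3 shares of $288,000: Wiremu, Kenji, and Sorcha each take $288,000.
Ione's share ($864,000) is divided into 2 shares of $432,000: Adaeze and Gwendolyn each take $432,000.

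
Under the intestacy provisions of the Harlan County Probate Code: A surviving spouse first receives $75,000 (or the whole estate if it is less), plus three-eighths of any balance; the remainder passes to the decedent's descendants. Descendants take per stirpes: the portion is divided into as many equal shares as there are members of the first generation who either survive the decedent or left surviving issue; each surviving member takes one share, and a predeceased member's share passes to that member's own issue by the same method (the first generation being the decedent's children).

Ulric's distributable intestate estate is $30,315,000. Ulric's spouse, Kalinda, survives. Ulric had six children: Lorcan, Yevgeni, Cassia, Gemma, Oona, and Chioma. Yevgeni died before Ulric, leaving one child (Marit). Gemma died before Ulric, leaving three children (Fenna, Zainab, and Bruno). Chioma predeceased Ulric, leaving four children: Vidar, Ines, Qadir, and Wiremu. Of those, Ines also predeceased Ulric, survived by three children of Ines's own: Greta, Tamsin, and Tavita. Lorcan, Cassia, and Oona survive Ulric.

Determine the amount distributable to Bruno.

Bruno receives $1,050,000.

Kalinda first takes $75,000, leaving a balance of $30,240,000. Kalinda then takes three-eighths of the balance ($11,340,000), for a total of $11,415,000. The remaining $18,900,000 passes to the descendants.
The descendants' portion ($18,900,000) is divided into 6 shares of $3,150,000: Lorcan, Cassia, and Oona each take $3,150,000; Yevgeni's $3,150,000 share passes to Yevgeni's issue; Gemma's $3,150,000 share passes to Gemma's issue; Chioma's $3,150,000 share passes to Chioma's issue.
Yevgeni's share ($3,150,000) passes entirely to Marit.
Gemma's share ($3,150,000) is divided into 3 shares of $1,050,000: Fenna, Zainab, and Bruno each take $1,050,000.
Chioma's share ($3,150,000) is divided into 4 shares of $787,500: Vidar, Qadir, and Wiremu each take $787,500; Ines's $787,500 share passes to Ines's issue.
Ines's share ($787,500) is divided into 3 shares of $262,500: Greta, Tamsin, and Tavita each take $262,500.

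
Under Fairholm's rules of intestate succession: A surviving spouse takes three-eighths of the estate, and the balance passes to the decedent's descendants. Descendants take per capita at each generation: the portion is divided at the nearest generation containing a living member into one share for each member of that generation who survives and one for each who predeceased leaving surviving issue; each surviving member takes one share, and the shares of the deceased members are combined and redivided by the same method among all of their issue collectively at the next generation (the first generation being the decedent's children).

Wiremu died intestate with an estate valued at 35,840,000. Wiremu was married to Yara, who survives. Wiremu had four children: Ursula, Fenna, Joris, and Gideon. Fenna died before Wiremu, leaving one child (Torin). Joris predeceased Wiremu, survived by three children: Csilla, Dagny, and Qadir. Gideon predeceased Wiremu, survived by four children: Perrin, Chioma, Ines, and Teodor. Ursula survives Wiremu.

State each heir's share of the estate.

Yara: 13,440,000; Ursula: 5,600,000; Torin: 2,100,000; Csilla: 2,100,000; Dagny: 2,100,000; Qadir: 2,100,000; Perrin: 2,100,000; Chioma: 2,100,000; Ines: 2,100,000; Teodor: 2,100,000

Yara takes three-eighths of 35,840,000 = 13,440,000. The remaining 22,400,000 passes to the descendants.
The descendants' portion (22,400,000) is divided at the children's generation into 4 shares of 5,600,000. Ursula takes 5,600,000. The 3 shares of the deceased (Fenna, Joris, and Gideon) are combined into a pool of 16,800,000.
That pool (16,800,000) is divided at the grandchildren's generation equally among Torin, Csilla, Dagny, Qadir, Perrin, Chioma, Ines, and Teodor: 2,100,000 each.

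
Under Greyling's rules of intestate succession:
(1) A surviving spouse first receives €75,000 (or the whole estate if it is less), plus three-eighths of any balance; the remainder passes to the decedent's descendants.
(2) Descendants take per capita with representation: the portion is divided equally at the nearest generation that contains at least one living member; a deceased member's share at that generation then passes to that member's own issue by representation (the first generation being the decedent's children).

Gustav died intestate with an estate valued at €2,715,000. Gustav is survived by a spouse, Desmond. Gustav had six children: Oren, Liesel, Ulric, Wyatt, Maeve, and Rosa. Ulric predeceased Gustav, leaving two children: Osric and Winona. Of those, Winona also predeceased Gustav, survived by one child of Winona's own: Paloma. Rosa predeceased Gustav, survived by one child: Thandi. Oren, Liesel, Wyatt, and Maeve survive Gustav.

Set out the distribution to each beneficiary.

Desmond: €1,065,000; Oren: €275,000; Liesel: €275,000; Osric: €137,500; Paloma: €137,500; Wyatt: €275,000; Maeve: €275,000; Thandi: €275,000

Desmond first takes €75,000, leaving a balance of €2,640,000. Desmond then takes three-eighths of the balance (€990,000), for a total of €1,065,000. The remaining €1,650,000 passes to the descendants.
The descendants' portion (€1,650,000) is divided into 6 shares of €275,000: Oren, Liesel, Wyatt, and Maeve each take €275,000; Ulric's €275,000 share passes to Ulric's issue; Rosa's €275,000 share passes to Rosa's issue.
Ulric's share (€275,000) is divided into 2 shares of €137,500: Osric takes €137,500; Winona's €137,500 share passes to Winona's issue.
Winona's share (€137,500) passes entirely to Paloma.
Rosa's share (€275,000) passes entirely to Thandi.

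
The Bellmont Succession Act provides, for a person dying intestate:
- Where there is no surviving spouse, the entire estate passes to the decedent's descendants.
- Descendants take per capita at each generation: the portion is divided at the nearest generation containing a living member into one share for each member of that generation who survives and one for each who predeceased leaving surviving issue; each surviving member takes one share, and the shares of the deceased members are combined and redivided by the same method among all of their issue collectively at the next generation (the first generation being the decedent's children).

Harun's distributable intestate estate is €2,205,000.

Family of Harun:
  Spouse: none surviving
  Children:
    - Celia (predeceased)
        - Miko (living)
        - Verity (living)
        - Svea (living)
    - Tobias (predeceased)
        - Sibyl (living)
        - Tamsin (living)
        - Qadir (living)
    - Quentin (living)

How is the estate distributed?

The entire €2,205,000 passes to the descendants.
That amount (€2,205,000) is divided at the children's generation into 3 shares of €735,000. Quentin takes €735,000. The 2 shares of the deceased (Celia and Tobias) are combined into a pool of €1,470,000.
That pool (€1,470,000) is divided at the grandchildren's generation equally among Miko, Verity, Svea, Sibyl, Tamsin, and Qadir: €245,000 each.

Miko: €245,000; Verity: €245,000; Svea: €245,000; Sibyl: €245,000; Tamsin: €245,000; Qadir: €245,000; Quentin: €735,000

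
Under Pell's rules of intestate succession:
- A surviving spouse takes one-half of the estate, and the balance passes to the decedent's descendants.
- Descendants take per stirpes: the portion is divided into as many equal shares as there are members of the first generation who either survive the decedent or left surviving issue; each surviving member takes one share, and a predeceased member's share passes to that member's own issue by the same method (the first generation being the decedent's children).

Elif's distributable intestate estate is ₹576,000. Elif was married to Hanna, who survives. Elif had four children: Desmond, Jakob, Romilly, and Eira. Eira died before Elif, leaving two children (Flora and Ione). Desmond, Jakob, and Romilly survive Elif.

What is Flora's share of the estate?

Hanna takes one-half of ₹576,000 = ₹288,000. The remaining ₹288,000 passes to the descendants.
The descendants' portion (₹288,000) is divided into 4 shares of ₹72,000: Desmond, Jakob, and Romilly each take ₹72,000; Eira's ₹72,000 share passes to Eira's issue.
Eira's share (₹72,000) is divided into 2 shares of ₹36,000: Flora and Ione each take ₹36,000.

Flora receives ₹36,000.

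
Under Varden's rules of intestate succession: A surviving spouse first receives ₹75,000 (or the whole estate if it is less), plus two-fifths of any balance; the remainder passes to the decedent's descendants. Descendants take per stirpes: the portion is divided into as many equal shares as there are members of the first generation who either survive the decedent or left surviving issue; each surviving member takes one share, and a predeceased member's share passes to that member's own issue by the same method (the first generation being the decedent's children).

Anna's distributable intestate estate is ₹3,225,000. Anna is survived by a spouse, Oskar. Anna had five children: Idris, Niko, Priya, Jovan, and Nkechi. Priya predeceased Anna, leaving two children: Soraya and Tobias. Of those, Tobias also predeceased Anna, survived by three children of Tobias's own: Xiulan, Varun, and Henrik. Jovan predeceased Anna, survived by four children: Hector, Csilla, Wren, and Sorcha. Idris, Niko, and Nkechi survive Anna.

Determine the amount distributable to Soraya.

Oskar first takes ₹75,000, leaving a balance of ₹3,150,000. Oskar then takes two-fifths of the balance (₹1,260,000), for a total of ₹1,335,000. The remaining ₹1,890,000 passes to the descendants.
The descendants' portion (₹1,890,000) is divided into 5 shares of ₹378,000: Idris, Niko, and Nkechi each take ₹378,000; Priya's ₹378,000 share passes to Priya's issue; Jovan's ₹378,000 share passes to Jovan's issue.
Priya's share (₹378,000) is divided into 2 shares of ₹189,000: Soraya takes ₹189,000; Tobias's ₹189,000 share passes to Tobias's issue.
Tobias's share (₹189,000) is divided into 3 shares of ₹63,000: Xiulan, Varun, and Henrik each take ₹63,000.
Jovan's share (₹378,000) is divided into 4 shares of ₹94,500: Hector, Csilla, Wren, and Sorcha each take ₹94,500.

Soraya receives ₹189,000.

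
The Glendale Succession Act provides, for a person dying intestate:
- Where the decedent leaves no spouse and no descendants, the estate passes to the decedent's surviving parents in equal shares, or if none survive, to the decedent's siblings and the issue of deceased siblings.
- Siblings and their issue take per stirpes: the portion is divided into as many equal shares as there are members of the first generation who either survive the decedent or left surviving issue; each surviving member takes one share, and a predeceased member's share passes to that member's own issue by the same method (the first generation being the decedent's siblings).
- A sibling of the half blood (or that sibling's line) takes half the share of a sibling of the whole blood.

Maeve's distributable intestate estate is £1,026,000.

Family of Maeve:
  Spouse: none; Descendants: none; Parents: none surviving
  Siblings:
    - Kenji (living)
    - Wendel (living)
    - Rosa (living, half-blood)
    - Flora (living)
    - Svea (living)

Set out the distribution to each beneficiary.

The entire £1,026,000 passes to the siblings and their issue.
Counting each half-blood sibling's line as half a unit, there are 9/2 units in £1,026,000, so one unit is £228,000. Whole-blood lines (Kenji, Wendel, Flora, and Svea) take £228,000 each; half-blood lines (Rosa) take £114,000 each.

Kenji: £228,000; Wendel: £228,000; Rosa: £114,000; Flora: £228,000; Svea: £228,000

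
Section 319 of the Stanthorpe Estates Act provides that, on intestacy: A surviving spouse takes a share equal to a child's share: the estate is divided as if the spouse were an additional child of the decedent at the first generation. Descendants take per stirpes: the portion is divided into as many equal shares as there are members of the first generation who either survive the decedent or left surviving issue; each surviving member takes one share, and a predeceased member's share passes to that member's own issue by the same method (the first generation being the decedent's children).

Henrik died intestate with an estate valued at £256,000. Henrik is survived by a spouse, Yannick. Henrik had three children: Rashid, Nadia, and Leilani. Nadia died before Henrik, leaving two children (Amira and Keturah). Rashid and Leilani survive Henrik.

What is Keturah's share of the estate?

Keturah receives £32,000.

The spouse counts as an additional share at the children's level, so there are 4 primary shares of £64,000. Yannick takes one such share (£64,000).
The children's combined portion (£192,000) is divided into 3 shares of £64,000: Rashid and Leilani each take £64,000; Nadia's £64,000 share passes to Nadia's issue.
Nadia's share (£64,000) is divided into 2 shares of £32,000: Amira and Keturah each take £32,000.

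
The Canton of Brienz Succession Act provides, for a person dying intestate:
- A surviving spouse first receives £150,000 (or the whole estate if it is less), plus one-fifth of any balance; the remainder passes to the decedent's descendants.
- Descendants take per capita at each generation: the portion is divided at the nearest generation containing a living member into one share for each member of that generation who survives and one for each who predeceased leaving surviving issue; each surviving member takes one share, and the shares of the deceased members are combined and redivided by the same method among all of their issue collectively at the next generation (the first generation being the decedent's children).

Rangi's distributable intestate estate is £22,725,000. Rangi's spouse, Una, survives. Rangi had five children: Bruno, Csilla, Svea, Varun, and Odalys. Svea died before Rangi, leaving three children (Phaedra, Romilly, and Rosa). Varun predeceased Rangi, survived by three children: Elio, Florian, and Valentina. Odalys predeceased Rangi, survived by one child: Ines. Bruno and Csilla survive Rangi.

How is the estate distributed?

Una first takes £150,000, leaving a balance of £22,575,000. Una then takes one-fifth of the balance (£4,515,000), for a total of £4,665,000. The remaining £18,060,000 passes to the descendants.
The descendants' portion (£18,060,000) is divided at the children's generation into 5 shares of £3,612,000. Bruno and Csilla each take £3,612,000. The 3 shares of the deceased (Svea, Varun, and Odalys) are combined into a pool of £10,836,000.
That pool (£10,836,000) is divided at the grandchildren's generation equally among Phaedra, Romilly, Rosa, Elio, Florian, Valentina, and Ines: £1,548,000 each.

Una: £4,665,000; Bruno: £3,612,000; Csilla: £3,612,000; Phaedra: £1,548,000; Romilly: £1,548,000; Rosa: £1,548,000; Elio: £1,548,000; Florian: £1,548,000; Valentina: £1,548,000; Ines: £1,548,000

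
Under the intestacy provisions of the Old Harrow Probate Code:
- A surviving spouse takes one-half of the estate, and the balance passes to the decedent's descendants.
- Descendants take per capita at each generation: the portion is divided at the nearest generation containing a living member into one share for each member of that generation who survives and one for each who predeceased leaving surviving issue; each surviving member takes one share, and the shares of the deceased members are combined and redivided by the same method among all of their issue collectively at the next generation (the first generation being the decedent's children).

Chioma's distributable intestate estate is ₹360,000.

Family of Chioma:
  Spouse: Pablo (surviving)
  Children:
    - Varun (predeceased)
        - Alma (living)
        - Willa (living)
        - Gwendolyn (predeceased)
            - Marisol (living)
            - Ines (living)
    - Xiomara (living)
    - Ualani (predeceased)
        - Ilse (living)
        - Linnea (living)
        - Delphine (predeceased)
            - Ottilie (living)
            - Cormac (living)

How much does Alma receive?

Alma receives ₹20,000.

Pablo takes one-half of ₹360,000 = ₹180,000. The remaining ₹180,000 passes to the descendants.
The descendants' portion (₹180,000) is divided at the children's generation into 3 shares of ₹60,000. Xiomara takes ₹60,000. The 2 shares of the deceased (Varun and Ualani) are combined into a pool of ₹120,000.
That pool (₹120,000) is divided at the grandchildren's generation into 6 shares of ₹20,000. Alma, Willa, Ilse, and Linnea each take ₹20,000. The 2 shares of the deceased (Gwendolyn and Delphine) are combined into a pool of ₹40,000.
That pool (₹40,000) is divided at the great-grandchildren's generation equally among Marisol, Ines, Ottilie, and Cormac: ₹10,000 each.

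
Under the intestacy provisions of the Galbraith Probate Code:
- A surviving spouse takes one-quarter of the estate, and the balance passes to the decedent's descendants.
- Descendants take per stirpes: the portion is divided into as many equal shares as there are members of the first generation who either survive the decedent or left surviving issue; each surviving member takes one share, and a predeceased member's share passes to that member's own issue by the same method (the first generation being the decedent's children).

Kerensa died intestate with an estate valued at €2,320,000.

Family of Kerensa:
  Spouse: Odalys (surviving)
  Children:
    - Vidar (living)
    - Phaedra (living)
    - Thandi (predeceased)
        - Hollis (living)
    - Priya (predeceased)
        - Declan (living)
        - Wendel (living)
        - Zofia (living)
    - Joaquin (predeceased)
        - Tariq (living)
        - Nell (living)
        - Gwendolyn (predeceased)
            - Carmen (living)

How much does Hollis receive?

Odalys takes one-quarter of €2,320,000 = €580,000. The remaining €1,740,000 passes to the descendants.
The descendants' portion (€1,740,000) is divided into 5 shares of €348,000: Vidar and Phaedra each take €348,000; Thandi's €348,000 share passes to Thandi's issue; Priya's €348,000 share passes to Priya's issue; Joaquin's €348,000 share passes to Joaquin's issue.
Thandi's share (€348,000) passes entirely to Hollis.
Priya's share (€348,000) is divided into 3 shares of €116,000: Declan, Wendel, and Zofia each take €116,000.
Joaquin's share (€348,000) is divided into 3 shares of €116,000: Tariq and Nell each take €116,000; Gwendolyn's €116,000 share passes to Gwendolyn's issue.
Gwendolyn's share (€116,000) passes entirely to Carmen.

Hollis receives €348,000.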